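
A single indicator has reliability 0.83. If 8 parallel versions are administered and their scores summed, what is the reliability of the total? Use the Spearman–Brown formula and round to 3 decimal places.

0.975

ρ_k = kρ / (1 + (k−1)ρ) = 8·0.83 / (1 + 7·0.83) = 6.640 / 6.810 = 0.975.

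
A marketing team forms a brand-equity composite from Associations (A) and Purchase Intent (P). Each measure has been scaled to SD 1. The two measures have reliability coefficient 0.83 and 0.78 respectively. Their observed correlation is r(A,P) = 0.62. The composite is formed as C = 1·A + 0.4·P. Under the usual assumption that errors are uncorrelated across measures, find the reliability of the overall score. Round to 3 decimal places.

0.876

Var(C) = 1 + 0.4² + 2·[0.4·0.62] = 1.16 + 0.496 = 1.656.
Under uncorrelated errors the observed covariances equal the true-score covariances, so only the own-variance terms attenuate.
True-score variance = [0.83 + 0.4²·0.78] + 0.496 = 0.9548 + 0.496 = 1.4508.
Reliability = 1.4508 / 1.656 = 0.876.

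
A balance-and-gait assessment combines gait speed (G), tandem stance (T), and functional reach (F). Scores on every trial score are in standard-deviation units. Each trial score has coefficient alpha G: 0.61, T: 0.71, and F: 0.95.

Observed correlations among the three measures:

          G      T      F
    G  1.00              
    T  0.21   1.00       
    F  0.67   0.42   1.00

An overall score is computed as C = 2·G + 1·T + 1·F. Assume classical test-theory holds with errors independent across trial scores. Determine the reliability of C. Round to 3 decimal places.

Var(C) = 2² + 1 + 1 + 2·[2·0.21 + 2·0.67 + 0.42] = 6 + 4.36 = 10.36.
With uncorrelated errors the cross-covariances are all true-score covariance, so they carry over unchanged; only the diagonal terms shrink to ρᵢσᵢ².
True-score variance = [2²·0.61 + 0.71 + 0.95] + 4.36 = 4.1 + 4.36 = 8.46.
Reliability = 8.46 / 10.36 = 0.817.

0.817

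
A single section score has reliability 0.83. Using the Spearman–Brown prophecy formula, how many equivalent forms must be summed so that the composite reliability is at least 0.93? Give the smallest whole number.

k ≥ ρ*(1−ρ₁)/(ρ₁(1−ρ*)) = 0.93·0.17 / (0.83·0.07) = 2.721.
Smallest integer k = 3.

3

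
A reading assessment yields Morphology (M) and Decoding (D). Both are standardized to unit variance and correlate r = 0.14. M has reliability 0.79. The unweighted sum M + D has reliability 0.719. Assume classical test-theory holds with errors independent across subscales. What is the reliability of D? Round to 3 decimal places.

Var(M+D) = 2 + 2·0.14 = 2.280.
True-score variance = ρ_M + ρ_D + 2·0.14, so 0.719 = (0.79 + ρ_D + 0.28) / 2.280.
ρ_D = 0.719·2.280 − 0.79 − 0.28 = 0.569.

0.569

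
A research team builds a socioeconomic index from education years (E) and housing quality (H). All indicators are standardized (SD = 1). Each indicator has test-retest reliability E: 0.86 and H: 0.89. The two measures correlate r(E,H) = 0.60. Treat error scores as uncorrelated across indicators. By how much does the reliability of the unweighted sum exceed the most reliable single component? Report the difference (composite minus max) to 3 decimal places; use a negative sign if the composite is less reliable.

Var(sum) = 2 + 1.2 = 3.2; true-score variance = 1.75 + 1.2 = 2.95; composite reliability = 0.9219.
Max component reliability = 0.8900.
Difference = 0.9219 − 0.8900 = 0.032.

0.032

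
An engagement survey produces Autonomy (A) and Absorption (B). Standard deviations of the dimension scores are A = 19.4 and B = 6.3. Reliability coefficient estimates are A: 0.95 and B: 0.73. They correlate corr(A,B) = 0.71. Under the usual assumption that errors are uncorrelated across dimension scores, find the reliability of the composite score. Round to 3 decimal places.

0.950

Var(A+B) = 19.4² + 6.3² + 2·[19.4·6.3·0.71] = 416.05 + 173.552 = 589.602.
Under uncorrelated errors the observed covariances equal the true-score covariances, so only the own-variance terms attenuate.
True-score variance = [19.4²·0.95 + 6.3²·0.73] + 173.552 = 386.516 + 173.552 = 560.068.
Reliability = 560.068 / 589.602 = 0.950.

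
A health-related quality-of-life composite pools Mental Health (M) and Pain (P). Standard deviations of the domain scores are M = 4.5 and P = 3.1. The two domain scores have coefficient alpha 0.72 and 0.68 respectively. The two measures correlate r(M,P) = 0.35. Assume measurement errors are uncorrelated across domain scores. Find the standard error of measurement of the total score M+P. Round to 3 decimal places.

Var(total) = 29.86 + 9.765 = 39.625.
True-score variance = 21.1148 + 9.765 = 30.8798, so reliability = 0.7793.
Error variance = 39.625 − 30.8798 = 8.7452; SEM = √8.7452 = 2.957.

2.957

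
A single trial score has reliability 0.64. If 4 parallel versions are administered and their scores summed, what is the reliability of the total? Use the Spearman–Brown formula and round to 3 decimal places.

ρ_k = kρ / (1 + (k−1)ρ) = 4·0.64 / (1 + 3·0.64) = 2.560 / 2.920 = 0.877.

0.877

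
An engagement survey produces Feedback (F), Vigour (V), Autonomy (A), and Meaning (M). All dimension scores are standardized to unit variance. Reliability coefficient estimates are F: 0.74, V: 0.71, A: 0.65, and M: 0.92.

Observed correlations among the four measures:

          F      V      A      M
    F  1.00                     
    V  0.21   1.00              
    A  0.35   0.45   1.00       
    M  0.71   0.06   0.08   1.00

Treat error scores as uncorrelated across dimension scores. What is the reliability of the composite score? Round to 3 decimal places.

0.873

Var(F+V+A+M) = 4 + 2·[0.21 + 0.35 + 0.71 + 0.45 + 0.06 + 0.08] = 4 + 3.72 = 7.72.
Because errors are independent across components, Cov(Tᵢ,Tⱼ) = Cov(Xᵢ,Xⱼ); the off-diagonal part of the true-score variance is the same as above.
True-score variance = [0.74 + 0.71 + 0.65 + 0.92] + 3.72 = 3.02 + 3.72 = 6.74.
Reliability = 6.74 / 7.72 = 0.873.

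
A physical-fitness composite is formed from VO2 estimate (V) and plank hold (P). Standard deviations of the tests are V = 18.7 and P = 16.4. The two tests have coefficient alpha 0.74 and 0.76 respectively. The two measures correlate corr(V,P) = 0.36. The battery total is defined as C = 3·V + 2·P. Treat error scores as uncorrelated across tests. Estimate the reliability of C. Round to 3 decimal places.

0.806

Var(C) = 3²·18.7² + 2²·16.4² + 2·[6·18.7·16.4·0.36] = 4223.05 + 1324.86 = 5547.91.
Because errors are independent across components, Cov(Tᵢ,Tⱼ) = Cov(Xᵢ,Xⱼ); the off-diagonal part of the true-score variance is the same as above.
True-score variance = [3²·18.7²·0.74 + 2²·16.4²·0.76] + 1324.86 = 3146.57 + 1324.86 = 4471.43.
Reliability = 4471.43 / 5547.91 = 0.806.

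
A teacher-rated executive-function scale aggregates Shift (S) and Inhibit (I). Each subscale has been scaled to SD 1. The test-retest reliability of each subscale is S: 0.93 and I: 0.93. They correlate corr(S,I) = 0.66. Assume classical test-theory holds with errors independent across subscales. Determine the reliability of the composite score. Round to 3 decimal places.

Var(S+I) = 2 + 2·[0.66] = 2 + 1.32 = 3.32.
Because errors are independent across components, Cov(Tᵢ,Tⱼ) = Cov(Xᵢ,Xⱼ); the off-diagonal part of the true-score variance is the same as above.
True-score variance = [0.93 + 0.93] + 1.32 = 1.86 + 1.32 = 3.18.
Reliability = 3.18 / 3.32 = 0.958.

0.958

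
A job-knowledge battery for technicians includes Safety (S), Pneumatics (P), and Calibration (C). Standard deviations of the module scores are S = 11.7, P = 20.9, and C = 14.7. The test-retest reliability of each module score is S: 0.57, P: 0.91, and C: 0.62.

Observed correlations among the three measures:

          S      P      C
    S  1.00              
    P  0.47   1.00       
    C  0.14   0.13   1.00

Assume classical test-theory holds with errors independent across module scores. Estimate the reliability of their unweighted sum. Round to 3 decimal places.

0.843

Var(S+P+C) = 11.7² + 20.9² + 14.7² + 2·[11.7·20.9·0.47 + 11.7·14.7·0.14 + 20.9·14.7·0.13] = 789.79 + 357.895 = 1147.69.
Because errors are independent across components, Cov(Tᵢ,Tⱼ) = Cov(Xᵢ,Xⱼ); the off-diagonal part of the true-score variance is the same as above.
True-score variance = [11.7²·0.57 + 20.9²·0.91 + 14.7²·0.62] + 357.895 = 609.5 + 357.895 = 967.395.
Reliability = 967.395 / 1147.69 = 0.843.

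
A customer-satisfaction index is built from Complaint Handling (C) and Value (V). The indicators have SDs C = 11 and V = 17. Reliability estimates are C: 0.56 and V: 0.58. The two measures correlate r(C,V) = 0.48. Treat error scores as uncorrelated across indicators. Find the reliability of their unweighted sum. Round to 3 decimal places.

0.704

Var(C+V) = 11² + 17² + 2·[11·17·0.48] = 410 + 179.52 = 589.52.
Because errors are independent across components, Cov(Tᵢ,Tⱼ) = Cov(Xᵢ,Xⱼ); the off-diagonal part of the true-score variance is the same as above.
True-score variance = [11²·0.56 + 17²·0.58] + 179.52 = 235.38 + 179.52 = 414.9.
Reliability = 414.9 / 589.52 = 0.704.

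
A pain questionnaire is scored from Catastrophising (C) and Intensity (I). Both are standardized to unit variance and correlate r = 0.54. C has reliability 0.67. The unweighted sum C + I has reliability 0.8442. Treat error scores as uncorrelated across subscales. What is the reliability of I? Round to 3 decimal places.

0.850

Var(C+I) = 2 + 2·0.54 = 3.080.
True-score variance = ρ_C + ρ_I + 2·0.54, so 0.8442 = (0.67 + ρ_I + 1.08) / 3.080.
ρ_I = 0.8442·3.080 − 0.67 − 1.08 = 0.850.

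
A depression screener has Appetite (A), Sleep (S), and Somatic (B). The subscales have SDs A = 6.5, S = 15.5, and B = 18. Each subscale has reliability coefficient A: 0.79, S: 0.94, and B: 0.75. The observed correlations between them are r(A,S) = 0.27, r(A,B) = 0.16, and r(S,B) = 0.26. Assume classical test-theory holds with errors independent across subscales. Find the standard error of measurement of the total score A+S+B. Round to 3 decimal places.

10.212

Var(total) = 606.5 + 236.925 = 843.425.
True-score variance = 502.212 + 236.925 = 739.138, so reliability = 0.8764.
Error variance = 843.425 − 739.138 = 104.287; SEM = √104.287 = 10.212.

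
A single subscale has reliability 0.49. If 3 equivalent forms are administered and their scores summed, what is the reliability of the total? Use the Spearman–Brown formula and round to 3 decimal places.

0.742

ρ_k = kρ / (1 + (k−1)ρ) = 3·0.49 / (1 + 2·0.49) = 1.470 / 1.980 = 0.742.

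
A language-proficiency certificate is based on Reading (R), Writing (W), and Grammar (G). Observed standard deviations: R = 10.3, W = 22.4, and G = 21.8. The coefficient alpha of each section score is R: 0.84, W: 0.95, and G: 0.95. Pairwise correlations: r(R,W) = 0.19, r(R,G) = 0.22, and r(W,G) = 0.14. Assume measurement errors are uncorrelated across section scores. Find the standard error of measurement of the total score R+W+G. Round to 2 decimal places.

Var(total) = 1083.09 + 323.201 = 1406.29.
True-score variance = 1017.27 + 323.201 = 1340.47, so reliability = 0.9532.
Error variance = 1406.29 − 1340.47 = 65.8244; SEM = √65.8244 = 8.11.

8.11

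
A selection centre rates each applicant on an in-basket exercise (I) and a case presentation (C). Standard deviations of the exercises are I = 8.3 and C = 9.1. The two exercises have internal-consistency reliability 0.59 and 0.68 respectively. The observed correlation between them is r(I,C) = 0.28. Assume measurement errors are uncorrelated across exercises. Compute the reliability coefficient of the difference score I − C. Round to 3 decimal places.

Var(I−C) = 8.3² + 9.1² − 2·8.3·9.1·0.28 = 151.7 − 42.2968 = 109.403.
Under uncorrelated errors the observed covariances equal the true-score covariances, so only the own-variance terms attenuate.
True-score variance = [8.3²·0.59 + 9.1²·0.68] − 42.2968 = 96.9559 − 42.2968 = 54.6591.
Reliability = 54.6591 / 109.403 = 0.500.

0.500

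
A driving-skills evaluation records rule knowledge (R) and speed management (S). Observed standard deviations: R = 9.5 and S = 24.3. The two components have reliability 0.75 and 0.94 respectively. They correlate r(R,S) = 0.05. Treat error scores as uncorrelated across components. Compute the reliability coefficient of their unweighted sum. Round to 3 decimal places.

Var(R+S) = 9.5² + 24.3² + 2·[9.5·24.3·0.05] = 680.74 + 23.085 = 703.825.
Under uncorrelated errors the observed covariances equal the true-score covariances, so only the own-variance terms attenuate.
True-score variance = [9.5²·0.75 + 24.3²·0.94] + 23.085 = 622.748 + 23.085 = 645.833.
Reliability = 645.833 / 703.825 = 0.918.

0.918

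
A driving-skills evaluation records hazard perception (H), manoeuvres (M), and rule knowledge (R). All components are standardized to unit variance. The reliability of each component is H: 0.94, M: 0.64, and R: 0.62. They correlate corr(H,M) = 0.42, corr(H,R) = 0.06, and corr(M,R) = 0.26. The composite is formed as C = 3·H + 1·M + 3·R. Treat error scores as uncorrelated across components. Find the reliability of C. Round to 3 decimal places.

Var(C) = 3² + 1 + 3² + 2·[3·0.42 + 9·0.06 + 3·0.26] = 19 + 5.16 = 24.16.
Under uncorrelated errors the observed covariances equal the true-score covariances, so only the own-variance terms attenuate.
True-score variance = [3²·0.94 + 0.64 + 3²·0.62] + 5.16 = 14.68 + 5.16 = 19.84.
Reliability = 19.84 / 24.16 = 0.821.

0.821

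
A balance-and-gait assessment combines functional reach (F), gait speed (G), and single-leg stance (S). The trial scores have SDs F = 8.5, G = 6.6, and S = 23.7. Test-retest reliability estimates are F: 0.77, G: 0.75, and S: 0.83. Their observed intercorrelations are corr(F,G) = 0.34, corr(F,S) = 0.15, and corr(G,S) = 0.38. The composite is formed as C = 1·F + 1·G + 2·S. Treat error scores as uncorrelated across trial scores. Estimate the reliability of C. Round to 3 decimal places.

0.852

Var(C) = 8.5² + 6.6² + 2²·23.7² + 2·[8.5·6.6·0.34 + 2·8.5·23.7·0.15 + 2·6.6·23.7·0.38] = 2362.57 + 396.776 = 2759.35.
Because errors are independent across components, Cov(Tᵢ,Tⱼ) = Cov(Xᵢ,Xⱼ); the off-diagonal part of the true-score variance is the same as above.
True-score variance = [8.5²·0.77 + 6.6²·0.75 + 2²·23.7²·0.83] + 396.776 = 1953.11 + 396.776 = 2349.89.
Reliability = 2349.89 / 2759.35 = 0.852.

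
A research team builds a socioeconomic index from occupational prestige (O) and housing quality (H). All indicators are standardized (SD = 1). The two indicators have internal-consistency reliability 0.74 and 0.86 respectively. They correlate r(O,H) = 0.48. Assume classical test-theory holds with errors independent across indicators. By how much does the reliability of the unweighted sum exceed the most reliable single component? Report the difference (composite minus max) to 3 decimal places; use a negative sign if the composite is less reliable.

0.005

Var(sum) = 2 + 0.96 = 2.96; true-score variance = 1.6 + 0.96 = 2.56; composite reliability = 0.8649.
Max component reliability = 0.8600.
Difference = 0.8649 − 0.8600 = 0.005.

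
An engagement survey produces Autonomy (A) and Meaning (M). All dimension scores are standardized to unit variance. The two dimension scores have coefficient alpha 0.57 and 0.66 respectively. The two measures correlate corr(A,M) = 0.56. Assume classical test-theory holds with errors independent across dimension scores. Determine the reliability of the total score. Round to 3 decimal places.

Var(A+M) = 2 + 2·[0.56] = 2 + 1.12 = 3.12.
With uncorrelated errors the cross-covariances are all true-score covariance, so they carry over unchanged; only the diagonal terms shrink to ρᵢσᵢ².
True-score variance = [0.57 + 0.66] + 1.12 = 1.23 + 1.12 = 2.35.
Reliability = 2.35 / 3.12 = 0.753.

0.753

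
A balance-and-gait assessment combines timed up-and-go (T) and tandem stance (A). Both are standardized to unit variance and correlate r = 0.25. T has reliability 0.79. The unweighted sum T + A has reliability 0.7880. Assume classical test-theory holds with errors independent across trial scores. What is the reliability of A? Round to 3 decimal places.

Var(T+A) = 2 + 2·0.25 = 2.500.
True-score variance = ρ_T + ρ_A + 2·0.25, so 0.7880 = (0.79 + ρ_A + 0.50) / 2.500.
ρ_A = 0.7880·2.500 − 0.79 − 0.50 = 0.680.

0.680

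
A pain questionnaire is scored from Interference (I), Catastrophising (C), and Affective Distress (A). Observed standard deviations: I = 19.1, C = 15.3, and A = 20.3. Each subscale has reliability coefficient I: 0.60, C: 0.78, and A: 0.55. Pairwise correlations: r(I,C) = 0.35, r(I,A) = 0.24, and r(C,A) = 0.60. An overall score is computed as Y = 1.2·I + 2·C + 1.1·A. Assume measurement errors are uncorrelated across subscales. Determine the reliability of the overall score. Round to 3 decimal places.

Var(Y) = 1.2²·19.1² + 2²·15.3² + 1.1²·20.3² + 2·[2.4·19.1·15.3·0.35 + 1.32·19.1·20.3·0.24 + 2.2·15.3·20.3·0.60] = 1960.32 + 1556.57 = 3516.89.
With uncorrelated errors the cross-covariances are all true-score covariance, so they carry over unchanged; only the diagonal terms shrink to ρᵢσᵢ².
True-score variance = [1.2²·19.1²·0.60 + 2²·15.3²·0.78 + 1.1²·20.3²·0.55] + 1556.57 = 1319.8 + 1556.57 = 2876.37.
Reliability = 2876.37 / 3516.89 = 0.818.

0.818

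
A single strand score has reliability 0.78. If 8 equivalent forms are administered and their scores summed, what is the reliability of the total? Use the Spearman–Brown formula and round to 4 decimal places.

0.9659

ρ_k = kρ / (1 + (k−1)ρ) = 8·0.78 / (1 + 7·0.78) = 6.240 / 6.460 = 0.9659.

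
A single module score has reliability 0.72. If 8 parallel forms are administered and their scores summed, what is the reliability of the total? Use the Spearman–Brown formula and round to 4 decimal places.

0.9536

ρ_k = kρ / (1 + (k−1)ρ) = 8·0.72 / (1 + 7·0.72) = 5.760 / 6.040 = 0.9536.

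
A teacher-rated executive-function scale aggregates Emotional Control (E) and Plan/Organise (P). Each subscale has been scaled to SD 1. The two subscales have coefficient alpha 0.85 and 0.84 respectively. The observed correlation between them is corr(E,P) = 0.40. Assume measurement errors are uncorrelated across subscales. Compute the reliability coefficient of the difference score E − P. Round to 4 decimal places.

Var(E−P) = 1 + 1 − 2·0.40 = 2 − 0.8 = 1.2.
Under uncorrelated errors the observed covariances equal the true-score covariances, so only the own-variance terms attenuate.
True-score variance = [0.85 + 0.84] − 0.8 = 1.69 − 0.8 = 0.89.
Reliability = 0.89 / 1.2 = 0.7417.

0.7417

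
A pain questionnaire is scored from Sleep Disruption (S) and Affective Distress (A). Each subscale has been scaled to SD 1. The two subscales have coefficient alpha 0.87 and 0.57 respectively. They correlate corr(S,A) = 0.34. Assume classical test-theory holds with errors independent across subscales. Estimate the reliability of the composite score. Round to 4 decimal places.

Var(S+A) = 2 + 2·[0.34] = 2 + 0.68 = 2.68.
Because errors are independent across components, Cov(Tᵢ,Tⱼ) = Cov(Xᵢ,Xⱼ); the off-diagonal part of the true-score variance is the same as above.
True-score variance = [0.87 + 0.57] + 0.68 = 1.44 + 0.68 = 2.12.
Reliability = 2.12 / 2.68 = 0.7910.

0.7910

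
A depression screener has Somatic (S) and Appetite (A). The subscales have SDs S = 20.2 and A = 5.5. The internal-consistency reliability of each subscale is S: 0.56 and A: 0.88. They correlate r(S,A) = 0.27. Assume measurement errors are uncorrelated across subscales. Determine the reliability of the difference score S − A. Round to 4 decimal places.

0.5158

Var(S−A) = 20.2² + 5.5² − 2·20.2·5.5·0.27 = 438.29 − 59.994 = 378.296.
With uncorrelated errors the cross-covariances are all true-score covariance, so they carry over unchanged; only the diagonal terms shrink to ρᵢσᵢ².
True-score variance = [20.2²·0.56 + 5.5²·0.88] − 59.994 = 255.122 − 59.994 = 195.128.
Reliability = 195.128 / 378.296 = 0.5158.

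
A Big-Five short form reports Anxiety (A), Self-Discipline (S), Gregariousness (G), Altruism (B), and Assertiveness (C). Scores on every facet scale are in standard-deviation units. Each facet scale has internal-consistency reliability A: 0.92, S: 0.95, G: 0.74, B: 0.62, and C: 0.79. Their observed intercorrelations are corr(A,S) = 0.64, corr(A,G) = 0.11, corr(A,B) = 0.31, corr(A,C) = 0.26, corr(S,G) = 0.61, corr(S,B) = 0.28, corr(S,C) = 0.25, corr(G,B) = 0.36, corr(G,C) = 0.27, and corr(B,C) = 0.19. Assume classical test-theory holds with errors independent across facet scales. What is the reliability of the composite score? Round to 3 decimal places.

0.915

Var(A+S+G+B+C) = 5 + 2·[0.64 + 0.11 + 0.31 + 0.26 + 0.61 + 0.28 + 0.25 + 0.36 + 0.27 + 0.19] = 5 + 6.56 = 11.56.
With uncorrelated errors the cross-covariances are all true-score covariance, so they carry over unchanged; only the diagonal terms shrink to ρᵢσᵢ².
True-score variance = [0.92 + 0.95 + 0.74 + 0.62 + 0.79] + 6.56 = 4.02 + 6.56 = 10.58.
Reliability = 10.58 / 11.56 = 0.915.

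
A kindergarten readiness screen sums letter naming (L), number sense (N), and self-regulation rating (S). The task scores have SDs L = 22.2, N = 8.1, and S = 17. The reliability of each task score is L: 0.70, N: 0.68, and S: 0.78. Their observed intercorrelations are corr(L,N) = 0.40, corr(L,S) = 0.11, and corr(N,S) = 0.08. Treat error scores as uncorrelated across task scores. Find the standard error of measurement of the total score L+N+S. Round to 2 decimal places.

Var(total) = 847.45 + 248.916 = 1096.37.
True-score variance = 615.023 + 248.916 = 863.939, so reliability = 0.7880.
Error variance = 1096.37 − 863.939 = 232.427; SEM = √232.427 = 15.25.

15.25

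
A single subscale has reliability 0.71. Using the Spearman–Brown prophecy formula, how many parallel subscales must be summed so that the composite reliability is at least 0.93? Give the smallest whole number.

6

k ≥ ρ*(1−ρ₁)/(ρ₁(1−ρ*)) = 0.93·0.29 / (0.71·0.07) = 5.427.
Smallest integer k = 6.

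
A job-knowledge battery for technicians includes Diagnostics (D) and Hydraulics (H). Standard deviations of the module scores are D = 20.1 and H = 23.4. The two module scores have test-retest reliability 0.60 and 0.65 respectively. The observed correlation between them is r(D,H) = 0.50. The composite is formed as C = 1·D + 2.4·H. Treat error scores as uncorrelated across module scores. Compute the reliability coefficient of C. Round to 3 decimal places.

0.730

Var(C) = 20.1² + 2.4²·23.4² + 2·[2.4·20.1·23.4·0.50] = 3557.96 + 1128.82 = 4686.77.
Because errors are independent across components, Cov(Tᵢ,Tⱼ) = Cov(Xᵢ,Xⱼ); the off-diagonal part of the true-score variance is the same as above.
True-score variance = [20.1²·0.60 + 2.4²·23.4²·0.65] + 1128.82 = 2292.47 + 1128.82 = 3421.29.
Reliability = 3421.29 / 4686.77 = 0.730.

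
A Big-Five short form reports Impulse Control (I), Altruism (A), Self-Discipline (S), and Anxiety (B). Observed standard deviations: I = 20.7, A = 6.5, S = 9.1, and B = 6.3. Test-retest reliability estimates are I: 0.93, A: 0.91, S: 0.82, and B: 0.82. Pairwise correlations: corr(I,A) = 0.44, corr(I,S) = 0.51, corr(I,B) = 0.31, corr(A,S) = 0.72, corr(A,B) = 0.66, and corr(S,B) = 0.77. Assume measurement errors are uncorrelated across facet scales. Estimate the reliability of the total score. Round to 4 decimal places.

0.9539

Var(I+A+S+B) = 20.7² + 6.5² + 9.1² + 6.3² + 2·[20.7·6.5·0.44 + 20.7·9.1·0.51 + 20.7·6.3·0.31 + 6.5·9.1·0.72 + 6.5·6.3·0.66 + 9.1·6.3·0.77] = 593.24 + 618.914 = 1212.15.
Because errors are independent across components, Cov(Tᵢ,Tⱼ) = Cov(Xᵢ,Xⱼ); the off-diagonal part of the true-score variance is the same as above.
True-score variance = [20.7²·0.93 + 6.5²·0.91 + 9.1²·0.82 + 6.3²·0.82] + 618.914 = 537.393 + 618.914 = 1156.31.
Reliability = 1156.31 / 1212.15 = 0.9539.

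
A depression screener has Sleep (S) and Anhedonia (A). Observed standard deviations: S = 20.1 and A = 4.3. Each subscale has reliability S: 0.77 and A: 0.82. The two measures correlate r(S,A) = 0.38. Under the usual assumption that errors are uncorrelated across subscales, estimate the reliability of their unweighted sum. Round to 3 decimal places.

Var(S+A) = 20.1² + 4.3² + 2·[20.1·4.3·0.38] = 422.5 + 65.6868 = 488.187.
Because errors are independent across components, Cov(Tᵢ,Tⱼ) = Cov(Xᵢ,Xⱼ); the off-diagonal part of the true-score variance is the same as above.
True-score variance = [20.1²·0.77 + 4.3²·0.82] + 65.6868 = 326.25 + 65.6868 = 391.936.
Reliability = 391.936 / 488.187 = 0.803.

0.803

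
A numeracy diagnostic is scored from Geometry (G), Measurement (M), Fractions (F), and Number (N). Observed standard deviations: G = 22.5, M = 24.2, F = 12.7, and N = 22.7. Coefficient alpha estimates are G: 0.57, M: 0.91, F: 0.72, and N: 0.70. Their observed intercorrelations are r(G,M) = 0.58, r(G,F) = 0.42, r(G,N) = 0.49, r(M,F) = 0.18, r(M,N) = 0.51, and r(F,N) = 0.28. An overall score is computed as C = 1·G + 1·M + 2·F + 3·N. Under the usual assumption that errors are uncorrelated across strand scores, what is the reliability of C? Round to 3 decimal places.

Var(C) = 22.5² + 24.2² + 2²·12.7² + 3²·22.7² + 2·[22.5·24.2·0.58 + 2·22.5·12.7·0.42 + 3·22.5·22.7·0.49 + 2·24.2·12.7·0.18 + 3·24.2·22.7·0.51 + 6·12.7·22.7·0.28] = 6374.66 + 5484.2 = 11858.9.
With uncorrelated errors the cross-covariances are all true-score covariance, so they carry over unchanged; only the diagonal terms shrink to ρᵢσᵢ².
True-score variance = [22.5²·0.57 + 24.2²·0.91 + 2²·12.7²·0.72 + 3²·22.7²·0.70] + 5484.2 = 4532.34 + 5484.2 = 10016.5.
Reliability = 10016.5 / 11858.9 = 0.845.

0.845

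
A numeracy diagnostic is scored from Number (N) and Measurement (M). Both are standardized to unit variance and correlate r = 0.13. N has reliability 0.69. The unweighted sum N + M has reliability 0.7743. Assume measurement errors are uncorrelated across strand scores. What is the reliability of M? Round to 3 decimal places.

Var(N+M) = 2 + 2·0.13 = 2.260.
True-score variance = ρ_N + ρ_M + 2·0.13, so 0.7743 = (0.69 + ρ_M + 0.26) / 2.260.
ρ_M = 0.7743·2.260 − 0.69 − 0.26 = 0.800.

0.800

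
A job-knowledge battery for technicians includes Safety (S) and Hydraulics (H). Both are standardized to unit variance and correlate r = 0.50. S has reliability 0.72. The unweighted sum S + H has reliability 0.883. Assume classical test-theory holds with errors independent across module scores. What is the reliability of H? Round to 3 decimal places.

0.929

Var(S+H) = 2 + 2·0.50 = 3.000.
True-score variance = ρ_S + ρ_H + 2·0.50, so 0.883 = (0.72 + ρ_H + 1.00) / 3.000.
ρ_H = 0.883·3.000 − 0.72 − 1.00 = 0.929.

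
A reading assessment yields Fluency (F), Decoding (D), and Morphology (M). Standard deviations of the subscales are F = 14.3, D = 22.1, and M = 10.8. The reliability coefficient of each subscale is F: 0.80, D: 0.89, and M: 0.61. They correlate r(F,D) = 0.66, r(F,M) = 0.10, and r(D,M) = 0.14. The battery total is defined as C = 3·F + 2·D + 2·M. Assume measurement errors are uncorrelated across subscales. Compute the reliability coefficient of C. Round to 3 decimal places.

0.894

Var(C) = 3²·14.3² + 2²·22.1² + 2²·10.8² + 2·[6·14.3·22.1·0.66 + 6·14.3·10.8·0.10 + 4·22.1·10.8·0.14] = 4260.61 + 2955.61 = 7216.22.
Because errors are independent across components, Cov(Tᵢ,Tⱼ) = Cov(Xᵢ,Xⱼ); the off-diagonal part of the true-score variance is the same as above.
True-score variance = [3²·14.3²·0.80 + 2²·22.1²·0.89 + 2²·10.8²·0.61] + 2955.61 = 3495.67 + 2955.61 = 6451.28.
Reliability = 6451.28 / 7216.22 = 0.894.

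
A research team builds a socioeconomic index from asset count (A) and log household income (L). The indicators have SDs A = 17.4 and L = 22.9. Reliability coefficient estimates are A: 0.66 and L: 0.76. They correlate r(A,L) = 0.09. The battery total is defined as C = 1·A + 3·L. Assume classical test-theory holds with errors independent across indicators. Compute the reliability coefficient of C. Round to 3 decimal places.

Var(C) = 17.4² + 3²·22.9² + 2·[3·17.4·22.9·0.09] = 5022.45 + 215.168 = 5237.62.
With uncorrelated errors the cross-covariances are all true-score covariance, so they carry over unchanged; only the diagonal terms shrink to ρᵢσᵢ².
True-score variance = [17.4²·0.66 + 3²·22.9²·0.76] + 215.168 = 3786.79 + 215.168 = 4001.95.
Reliability = 4001.95 / 5237.62 = 0.764.

0.764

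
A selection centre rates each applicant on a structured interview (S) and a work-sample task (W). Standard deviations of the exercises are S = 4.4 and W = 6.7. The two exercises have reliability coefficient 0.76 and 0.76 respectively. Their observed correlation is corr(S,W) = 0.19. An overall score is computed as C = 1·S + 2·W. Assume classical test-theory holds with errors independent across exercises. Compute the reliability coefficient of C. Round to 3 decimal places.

0.784

Var(C) = 4.4² + 2²·6.7² + 2·[2·4.4·6.7·0.19] = 198.92 + 22.4048 = 221.325.
Because errors are independent across components, Cov(Tᵢ,Tⱼ) = Cov(Xᵢ,Xⱼ); the off-diagonal part of the true-score variance is the same as above.
True-score variance = [4.4²·0.76 + 2²·6.7²·0.76] + 22.4048 = 151.179 + 22.4048 = 173.584.
Reliability = 173.584 / 221.325 = 0.784.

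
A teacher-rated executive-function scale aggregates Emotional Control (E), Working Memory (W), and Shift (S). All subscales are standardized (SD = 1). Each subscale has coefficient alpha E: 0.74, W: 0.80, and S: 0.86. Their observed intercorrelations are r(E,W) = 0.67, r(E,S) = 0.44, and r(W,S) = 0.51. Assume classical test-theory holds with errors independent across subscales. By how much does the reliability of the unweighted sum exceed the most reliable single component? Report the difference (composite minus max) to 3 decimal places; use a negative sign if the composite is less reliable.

0.044

Var(sum) = 3 + 3.24 = 6.24; true-score variance = 2.4 + 3.24 = 5.64; composite reliability = 0.9038.
Max component reliability = 0.8600.
Difference = 0.9038 − 0.8600 = 0.044.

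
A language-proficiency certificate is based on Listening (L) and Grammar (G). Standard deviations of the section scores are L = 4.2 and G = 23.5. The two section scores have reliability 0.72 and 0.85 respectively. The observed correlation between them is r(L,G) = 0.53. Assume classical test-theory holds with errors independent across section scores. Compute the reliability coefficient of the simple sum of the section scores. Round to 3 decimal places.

0.870

Var(L+G) = 4.2² + 23.5² + 2·[4.2·23.5·0.53] = 569.89 + 104.622 = 674.512.
Under uncorrelated errors the observed covariances equal the true-score covariances, so only the own-variance terms attenuate.
True-score variance = [4.2²·0.72 + 23.5²·0.85] + 104.622 = 482.113 + 104.622 = 586.735.
Reliability = 586.735 / 674.512 = 0.870.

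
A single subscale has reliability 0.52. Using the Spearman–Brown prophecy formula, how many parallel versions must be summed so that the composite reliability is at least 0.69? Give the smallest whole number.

k ≥ ρ*(1−ρ₁)/(ρ₁(1−ρ*)) = 0.69·0.48 / (0.52·0.31) = 2.055.
Smallest integer k = 3.

3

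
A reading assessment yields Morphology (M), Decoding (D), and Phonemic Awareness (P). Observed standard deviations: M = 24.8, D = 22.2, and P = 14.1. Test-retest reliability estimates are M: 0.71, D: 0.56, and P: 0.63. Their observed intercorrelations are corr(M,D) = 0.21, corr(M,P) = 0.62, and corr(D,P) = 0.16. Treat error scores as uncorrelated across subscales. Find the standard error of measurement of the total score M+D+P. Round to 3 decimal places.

Var(total) = 1306.69 + 765.005 = 2071.69.
True-score variance = 837.919 + 765.005 = 1602.92, so reliability = 0.7737.
Error variance = 2071.69 − 1602.92 = 468.771; SEM = √468.771 = 21.651.

21.651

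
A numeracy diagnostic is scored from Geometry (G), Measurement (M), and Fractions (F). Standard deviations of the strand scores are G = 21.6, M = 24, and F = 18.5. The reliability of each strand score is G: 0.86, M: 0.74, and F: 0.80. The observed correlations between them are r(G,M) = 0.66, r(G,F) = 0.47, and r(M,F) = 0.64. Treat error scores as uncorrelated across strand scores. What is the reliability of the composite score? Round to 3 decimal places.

0.906

Var(G+M+F) = 21.6² + 24² + 18.5² + 2·[21.6·24·0.66 + 21.6·18.5·0.47 + 24·18.5·0.64] = 1384.81 + 1628.23 = 3013.04.
Under uncorrelated errors the observed covariances equal the true-score covariances, so only the own-variance terms attenuate.
True-score variance = [21.6²·0.86 + 24²·0.74 + 18.5²·0.80] + 1628.23 = 1101.28 + 1628.23 = 2729.51.
Reliability = 2729.51 / 3013.04 = 0.906.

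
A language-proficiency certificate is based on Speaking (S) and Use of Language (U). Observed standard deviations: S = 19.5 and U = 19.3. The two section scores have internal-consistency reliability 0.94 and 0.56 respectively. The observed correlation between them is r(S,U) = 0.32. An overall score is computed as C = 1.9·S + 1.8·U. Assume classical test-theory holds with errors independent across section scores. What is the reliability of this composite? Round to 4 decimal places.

0.8198

Var(C) = 1.9²·19.5² + 1.8²·19.3² + 2·[3.42·19.5·19.3·0.32] = 2579.57 + 823.755 = 3403.32.
Because errors are independent across components, Cov(Tᵢ,Tⱼ) = Cov(Xᵢ,Xⱼ); the off-diagonal part of the true-score variance is the same as above.
True-score variance = [1.9²·19.5²·0.94 + 1.8²·19.3²·0.56] + 823.755 = 1966.19 + 823.755 = 2789.94.
Reliability = 2789.94 / 3403.32 = 0.8198.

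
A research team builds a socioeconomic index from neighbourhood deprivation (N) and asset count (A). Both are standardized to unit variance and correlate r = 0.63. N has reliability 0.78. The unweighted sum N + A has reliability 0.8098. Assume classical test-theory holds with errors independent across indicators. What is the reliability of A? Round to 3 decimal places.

Var(N+A) = 2 + 2·0.63 = 3.260.
True-score variance = ρ_N + ρ_A + 2·0.63, so 0.8098 = (0.78 + ρ_A + 1.26) / 3.260.
ρ_A = 0.8098·3.260 − 0.78 − 1.26 = 0.600.

0.600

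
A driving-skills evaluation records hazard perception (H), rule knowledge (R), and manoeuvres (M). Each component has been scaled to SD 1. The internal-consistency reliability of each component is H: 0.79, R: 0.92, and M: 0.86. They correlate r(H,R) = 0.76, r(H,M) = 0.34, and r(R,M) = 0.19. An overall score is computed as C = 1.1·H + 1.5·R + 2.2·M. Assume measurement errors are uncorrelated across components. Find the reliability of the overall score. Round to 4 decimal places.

0.9189

Var(C) = 1.1² + 1.5² + 2.2² + 2·[1.65·0.76 + 2.42·0.34 + 3.3·0.19] = 8.3 + 5.4076 = 13.7076.
Because errors are independent across components, Cov(Tᵢ,Tⱼ) = Cov(Xᵢ,Xⱼ); the off-diagonal part of the true-score variance is the same as above.
True-score variance = [1.1²·0.79 + 1.5²·0.92 + 2.2²·0.86] + 5.4076 = 7.1883 + 5.4076 = 12.5959.
Reliability = 12.5959 / 13.7076 = 0.9189.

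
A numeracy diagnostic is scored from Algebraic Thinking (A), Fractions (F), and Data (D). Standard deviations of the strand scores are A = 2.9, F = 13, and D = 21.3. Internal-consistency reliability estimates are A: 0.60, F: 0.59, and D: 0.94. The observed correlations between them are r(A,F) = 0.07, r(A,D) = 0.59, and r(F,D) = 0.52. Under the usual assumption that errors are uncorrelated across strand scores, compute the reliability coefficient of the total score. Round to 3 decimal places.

Var(A+F+D) = 2.9² + 13² + 21.3² + 2·[2.9·13·0.07 + 2.9·21.3·0.59 + 13·21.3·0.52] = 631.1 + 366.143 = 997.243.
Under uncorrelated errors the observed covariances equal the true-score covariances, so only the own-variance terms attenuate.
True-score variance = [2.9²·0.60 + 13²·0.59 + 21.3²·0.94] + 366.143 = 531.225 + 366.143 = 897.367.
Reliability = 897.367 / 997.243 = 0.900.

0.900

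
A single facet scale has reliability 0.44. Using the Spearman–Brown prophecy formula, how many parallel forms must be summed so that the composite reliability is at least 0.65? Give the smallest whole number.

k ≥ ρ*(1−ρ₁)/(ρ₁(1−ρ*)) = 0.65·0.56 / (0.44·0.35) = 2.364.
Smallest integer k = 3.

3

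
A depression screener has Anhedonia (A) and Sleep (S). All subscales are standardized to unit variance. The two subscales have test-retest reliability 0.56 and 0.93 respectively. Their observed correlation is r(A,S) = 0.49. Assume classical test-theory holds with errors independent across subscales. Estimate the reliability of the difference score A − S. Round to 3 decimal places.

Var(A−S) = 1 + 1 − 2·0.49 = 2 − 0.98 = 1.02.
Because errors are independent across components, Cov(Tᵢ,Tⱼ) = Cov(Xᵢ,Xⱼ); the off-diagonal part of the true-score variance is the same as above.
True-score variance = [0.56 + 0.93] − 0.98 = 1.49 − 0.98 = 0.51.
Reliability = 0.51 / 1.02 = 0.500.

0.500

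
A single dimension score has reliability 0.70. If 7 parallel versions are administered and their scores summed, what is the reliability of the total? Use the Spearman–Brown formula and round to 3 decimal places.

ρ_k = kρ / (1 + (k−1)ρ) = 7·0.70 / (1 + 6·0.70) = 4.900 / 5.200 = 0.942.

0.942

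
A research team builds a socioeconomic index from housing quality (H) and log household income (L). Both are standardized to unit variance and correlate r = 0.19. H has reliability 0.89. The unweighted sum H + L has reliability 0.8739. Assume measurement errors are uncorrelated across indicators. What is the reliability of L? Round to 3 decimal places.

0.810

Var(H+L) = 2 + 2·0.19 = 2.380.
True-score variance = ρ_H + ρ_L + 2·0.19, so 0.8739 = (0.89 + ρ_L + 0.38) / 2.380.
ρ_L = 0.8739·2.380 − 0.89 − 0.38 = 0.810.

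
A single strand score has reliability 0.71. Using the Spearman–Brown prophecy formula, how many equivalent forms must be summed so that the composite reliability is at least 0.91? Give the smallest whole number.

k ≥ ρ*(1−ρ₁)/(ρ₁(1−ρ*)) = 0.91·0.29 / (0.71·0.09) = 4.130.
Smallest integer k = 5.

5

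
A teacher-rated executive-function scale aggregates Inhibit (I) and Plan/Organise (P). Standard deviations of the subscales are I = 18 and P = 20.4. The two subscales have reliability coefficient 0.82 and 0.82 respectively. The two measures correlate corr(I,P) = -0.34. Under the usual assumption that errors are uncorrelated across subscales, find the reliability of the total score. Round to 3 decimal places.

Var(I+P) = 18² + 20.4² + 2·[18·20.4·(-0.34)] = 740.16 − 249.696 = 490.464.
With uncorrelated errors the cross-covariances are all true-score covariance, so they carry over unchanged; only the diagonal terms shrink to ρᵢσᵢ².
True-score variance = [18²·0.82 + 20.4²·0.82] − 249.696 = 606.931 − 249.696 = 357.235.
Reliability = 357.235 / 490.464 = 0.728.

0.728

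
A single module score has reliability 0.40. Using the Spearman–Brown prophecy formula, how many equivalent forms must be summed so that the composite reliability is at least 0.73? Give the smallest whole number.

k ≥ ρ*(1−ρ₁)/(ρ₁(1−ρ*)) = 0.73·0.60 / (0.40·0.27) = 4.056.
Smallest integer k = 5.

5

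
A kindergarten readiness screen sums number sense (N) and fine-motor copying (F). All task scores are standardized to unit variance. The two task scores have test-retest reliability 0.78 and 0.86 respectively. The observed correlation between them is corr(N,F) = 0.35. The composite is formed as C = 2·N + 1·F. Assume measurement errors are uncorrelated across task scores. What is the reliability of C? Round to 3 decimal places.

0.841

Var(C) = 2² + 1 + 2·[2·0.35] = 5 + 1.4 = 6.4.
With uncorrelated errors the cross-covariances are all true-score covariance, so they carry over unchanged; only the diagonal terms shrink to ρᵢσᵢ².
True-score variance = [2²·0.78 + 0.86] + 1.4 = 3.98 + 1.4 = 5.38.
Reliability = 5.38 / 6.4 = 0.841.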